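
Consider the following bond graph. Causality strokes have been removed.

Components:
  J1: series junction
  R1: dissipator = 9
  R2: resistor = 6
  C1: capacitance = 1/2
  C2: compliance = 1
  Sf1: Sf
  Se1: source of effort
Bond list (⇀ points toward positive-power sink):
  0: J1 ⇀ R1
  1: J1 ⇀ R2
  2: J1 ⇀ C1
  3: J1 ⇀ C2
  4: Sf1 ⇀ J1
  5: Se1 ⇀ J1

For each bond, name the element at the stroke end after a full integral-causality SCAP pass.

β0 stroke→J1
β1 stroke→J1
β2 stroke→J1
β3 stroke→J1
β4 stroke→Sf1
β5 stroke→J1

#4 →Sf1  (Sf1 fixes flow; stroke at Sf1)
#5 →J1  (Se1: effort source, stroke at far end)
#0 →J1  (J1: bond 4 brought flow, rest push out)
#1 →J1  (J1 flow already set via bond 4)
#2 →J1  (common-f at J1 fixed by 4)
#3 →J1  (common-f at J1 fixed by 4)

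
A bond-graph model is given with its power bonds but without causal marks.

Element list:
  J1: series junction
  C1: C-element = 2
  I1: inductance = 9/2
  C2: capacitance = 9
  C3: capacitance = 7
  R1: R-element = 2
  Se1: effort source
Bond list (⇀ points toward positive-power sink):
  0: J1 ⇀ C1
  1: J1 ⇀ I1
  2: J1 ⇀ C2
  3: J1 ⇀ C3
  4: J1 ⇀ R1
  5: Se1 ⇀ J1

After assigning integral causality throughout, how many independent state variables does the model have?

4  (C1, C2, C3, I1 all integral)

#5 stroke→J1  (Se1 fixes effort; stroke away)
#0 stroke→J1  (C1 integral (e out))
#1 stroke→I1  (I1 integral (f out))
#2 stroke→J1  (J1 flow already set via bond 1)
#3 stroke→J1  (common-f at J1 fixed by 1)
#4 stroke→J1  (1-jn J1 has f-setter on 1)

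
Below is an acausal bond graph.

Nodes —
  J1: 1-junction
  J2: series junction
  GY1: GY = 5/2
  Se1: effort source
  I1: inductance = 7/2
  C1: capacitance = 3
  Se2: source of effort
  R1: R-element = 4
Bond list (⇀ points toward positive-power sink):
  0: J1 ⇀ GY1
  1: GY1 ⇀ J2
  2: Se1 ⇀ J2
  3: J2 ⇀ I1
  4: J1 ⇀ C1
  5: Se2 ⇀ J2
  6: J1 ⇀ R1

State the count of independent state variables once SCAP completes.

bond 2 stroke→J2  (Se1: effort source, stroke at far end)
bond 5 stroke→J2  (Se2 fixes effort; stroke away)
bond 3 stroke→I1  (I1 integral (f out))
bond 1 stroke→J2  (1-jn J2 has f-setter on 3)
bond 0 stroke→J1  (GY1: gyrator matches bond 1)
bond 4 stroke→J1  (C1 outputs effort q/C1)
bond 6 stroke→R1  (only one flow-in slot at J1)

2  (C1, I1 all integral)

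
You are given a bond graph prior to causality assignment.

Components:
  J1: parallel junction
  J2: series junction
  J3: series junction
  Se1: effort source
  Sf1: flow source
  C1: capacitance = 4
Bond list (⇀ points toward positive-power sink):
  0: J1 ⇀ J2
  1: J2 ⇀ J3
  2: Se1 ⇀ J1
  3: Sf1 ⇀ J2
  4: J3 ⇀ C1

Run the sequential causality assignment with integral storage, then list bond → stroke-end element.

b0 |J2
b1 |J2
b2 |J1
b3 |Sf1
b4 |J3

b2 →J1  (Se1: effort source, stroke at far end)
b3 →Sf1  (Sf1: flow source, stroke at near end)
b0 →J2  (0-jn J1 has e-setter on 2)
b1 →J2  (J2 flow already set via bond 3)
b4 →J3  (common-f at J3 fixed by 1)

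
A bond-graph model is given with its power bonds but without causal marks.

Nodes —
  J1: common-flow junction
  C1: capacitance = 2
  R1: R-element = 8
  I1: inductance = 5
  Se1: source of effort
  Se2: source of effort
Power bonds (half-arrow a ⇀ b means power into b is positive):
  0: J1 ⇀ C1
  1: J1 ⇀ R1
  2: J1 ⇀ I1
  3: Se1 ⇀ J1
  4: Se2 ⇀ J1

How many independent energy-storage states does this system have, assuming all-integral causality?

2  (C1, I1 all integral)

b3 |J1  (source Se1 imposes e)
b4 |J1  (Se2 fixes effort; stroke away)
b0 |J1  (C1 integral (e out))
b2 |I1  (I1: I, integral causality)
b1 |J1  (common-f at J1 fixed by 2)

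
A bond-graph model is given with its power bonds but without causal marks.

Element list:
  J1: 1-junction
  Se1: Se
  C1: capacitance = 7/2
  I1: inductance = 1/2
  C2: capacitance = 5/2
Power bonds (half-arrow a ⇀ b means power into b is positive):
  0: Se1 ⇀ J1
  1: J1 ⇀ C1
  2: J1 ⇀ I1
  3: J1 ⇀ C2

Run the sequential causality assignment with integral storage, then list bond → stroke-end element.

β0 stroke at J1
β1 stroke at J1
β2 stroke at I1
β3 stroke at J1

#0 →J1  (Se1 (Se) sets effort on bond)
#1 →J1  (prefer integral on C1)
#2 →I1  (I1: I, integral causality)
#3 →J1  (common-f at J1 fixed by 2)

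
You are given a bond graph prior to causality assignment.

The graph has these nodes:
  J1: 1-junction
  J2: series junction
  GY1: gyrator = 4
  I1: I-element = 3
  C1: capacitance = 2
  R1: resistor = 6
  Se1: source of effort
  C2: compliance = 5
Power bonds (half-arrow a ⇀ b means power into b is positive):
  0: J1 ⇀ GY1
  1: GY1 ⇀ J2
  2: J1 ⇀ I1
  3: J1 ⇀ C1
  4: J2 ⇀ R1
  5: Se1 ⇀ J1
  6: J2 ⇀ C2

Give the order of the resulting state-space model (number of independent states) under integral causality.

3  (C1, C2, I1 all integral)

bond 5 →J1  (Se1 fixes effort; stroke away)
bond 2 →I1  (prefer integral on I1)
bond 0 →J1  (1-jn J1 has f-setter on 2)
bond 3 →J1  (1-jn J1 has f-setter on 2)
bond 1 →J2  (GY1 both-in/both-out from 0)
bond 6 →J2  (C2 integral (e out))
bond 4 →R1  (only one flow-in slot at J2)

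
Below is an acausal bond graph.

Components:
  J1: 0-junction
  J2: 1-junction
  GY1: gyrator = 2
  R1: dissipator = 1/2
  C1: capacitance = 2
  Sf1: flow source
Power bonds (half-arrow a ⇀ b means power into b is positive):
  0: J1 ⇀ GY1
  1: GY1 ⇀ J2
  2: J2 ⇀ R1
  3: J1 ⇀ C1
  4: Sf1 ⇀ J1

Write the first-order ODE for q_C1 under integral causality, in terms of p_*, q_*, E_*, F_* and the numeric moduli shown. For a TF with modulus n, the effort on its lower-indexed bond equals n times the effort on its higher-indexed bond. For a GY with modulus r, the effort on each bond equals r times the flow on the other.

dq_C1/dt = F_Sf1 - q_C1/16

b4 stroke at Sf1  (Sf1 fixes flow; stroke at Sf1)
b3 stroke at J1  (prefer integral on C1)
b0 stroke at GY1  (J1: bond 3 brought effort, rest push out)
b1 stroke at GY1  (GY1 both-in/both-out from 0)
b2 stroke at J2  (common-f at J2 fixed by 1)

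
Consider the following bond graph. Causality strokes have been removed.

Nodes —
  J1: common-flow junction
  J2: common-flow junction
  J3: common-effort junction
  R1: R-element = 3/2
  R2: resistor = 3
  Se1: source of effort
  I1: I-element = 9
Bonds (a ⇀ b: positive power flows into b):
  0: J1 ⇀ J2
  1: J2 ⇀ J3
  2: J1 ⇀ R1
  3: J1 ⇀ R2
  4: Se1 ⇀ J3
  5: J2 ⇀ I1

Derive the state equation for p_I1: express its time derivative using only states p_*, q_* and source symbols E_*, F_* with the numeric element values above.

dp_I1/dt = -E_Se1 - p_I1/2

b4 |J3  (Se1: effort source, stroke at far end)
b1 |J2  (common-e at J3 fixed by 4)
b5 |I1  (I1 outputs flow p/I1)
b0 |J2  (common-f at J2 fixed by 5)
b2 |J1  (J1 flow already set via bond 0)
b3 |J1  (J1: bond 0 brought flow, rest push out)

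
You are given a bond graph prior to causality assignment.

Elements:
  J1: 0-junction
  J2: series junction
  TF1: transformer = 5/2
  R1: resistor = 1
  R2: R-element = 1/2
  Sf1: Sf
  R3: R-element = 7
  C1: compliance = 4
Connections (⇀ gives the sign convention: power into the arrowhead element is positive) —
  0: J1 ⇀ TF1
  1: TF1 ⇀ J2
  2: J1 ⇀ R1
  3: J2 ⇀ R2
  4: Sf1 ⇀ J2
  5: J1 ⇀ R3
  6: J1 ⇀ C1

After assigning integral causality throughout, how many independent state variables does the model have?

1  (C1 all integral)

b4 stroke at Sf1  (source Sf1 imposes f)
b1 stroke at J2  (J2: bond 4 brought flow, rest push out)
b3 stroke at J2  (J2 flow already set via bond 4)
b0 stroke at TF1  (TF1 one-in-one-out from 1)
b6 stroke at J1  (C1: C, integral causality)
b2 stroke at R1  (J1: bond 6 brought effort, rest push out)
b5 stroke at R3  (J1 effort already set via bond 6)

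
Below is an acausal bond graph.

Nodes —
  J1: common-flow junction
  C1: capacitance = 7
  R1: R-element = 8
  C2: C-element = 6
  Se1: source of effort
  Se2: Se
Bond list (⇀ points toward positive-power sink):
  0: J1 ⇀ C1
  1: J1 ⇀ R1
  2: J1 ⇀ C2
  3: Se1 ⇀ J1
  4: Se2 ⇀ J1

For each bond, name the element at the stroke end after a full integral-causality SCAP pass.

bond 3 stroke→J1  (source Se1 imposes e)
bond 4 stroke→J1  (Se2 (Se) sets effort on bond)
bond 0 stroke→J1  (prefer integral on C1)
bond 2 stroke→J1  (C2: C, integral causality)
bond 1 stroke→R1  (J1 needs exactly one f-in)

bond 0 stroke at J1
bond 1 stroke at R1
bond 2 stroke at J1
bond 3 stroke at J1
bond 4 stroke at J1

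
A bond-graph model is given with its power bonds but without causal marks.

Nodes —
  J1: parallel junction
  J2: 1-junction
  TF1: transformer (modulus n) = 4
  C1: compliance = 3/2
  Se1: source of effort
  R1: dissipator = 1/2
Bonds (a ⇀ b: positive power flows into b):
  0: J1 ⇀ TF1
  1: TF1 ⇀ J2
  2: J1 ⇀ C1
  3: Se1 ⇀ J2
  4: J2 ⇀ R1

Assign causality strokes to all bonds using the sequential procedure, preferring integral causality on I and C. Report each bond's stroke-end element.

b3 →J2  (Se1 (Se) sets effort on bond)
b2 →J1  (prefer integral on C1)
b0 →TF1  (J1: bond 2 brought effort, rest push out)
b1 →J2  (through TF1, causality passes straight; one stroke at TF1)
b4 →R1  (J2: last free bond brings flow in)

b0 →TF1
b1 →J2
b2 →J1
b3 →J2
b4 →R1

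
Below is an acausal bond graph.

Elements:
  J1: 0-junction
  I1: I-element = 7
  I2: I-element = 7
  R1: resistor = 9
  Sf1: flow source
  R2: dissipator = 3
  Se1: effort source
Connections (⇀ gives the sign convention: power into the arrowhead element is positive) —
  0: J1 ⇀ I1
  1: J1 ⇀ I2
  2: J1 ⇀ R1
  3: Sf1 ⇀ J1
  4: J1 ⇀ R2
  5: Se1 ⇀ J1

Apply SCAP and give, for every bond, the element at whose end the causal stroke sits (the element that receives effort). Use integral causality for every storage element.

β3 stroke at Sf1  (Sf1 (Sf) sets flow on bond)
β5 stroke at J1  (source Se1 imposes e)
β0 stroke at I1  (J1: bond 5 brought effort, rest push out)
β1 stroke at I2  (common-e at J1 fixed by 5)
β2 stroke at R1  (common-e at J1 fixed by 5)
β4 stroke at R2  (common-e at J1 fixed by 5)

b0 →I1
b1 →I2
b2 →R1
b3 →Sf1
b4 →R2
b5 →J1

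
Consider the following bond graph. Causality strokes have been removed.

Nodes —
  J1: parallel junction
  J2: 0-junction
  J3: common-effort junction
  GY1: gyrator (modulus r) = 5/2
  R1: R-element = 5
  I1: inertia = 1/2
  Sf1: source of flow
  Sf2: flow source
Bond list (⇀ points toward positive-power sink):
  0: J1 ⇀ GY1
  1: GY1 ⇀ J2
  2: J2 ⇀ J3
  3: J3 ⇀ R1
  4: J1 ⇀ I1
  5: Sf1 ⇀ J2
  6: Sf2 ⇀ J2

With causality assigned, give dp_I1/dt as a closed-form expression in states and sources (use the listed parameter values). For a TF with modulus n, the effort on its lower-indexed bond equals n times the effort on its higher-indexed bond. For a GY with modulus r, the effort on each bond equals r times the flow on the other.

β5 →Sf1  (source Sf1 imposes f)
β6 →Sf2  (Sf2 fixes flow; stroke at Sf2)
β4 →I1  (prefer integral on I1)
β0 →J1  (J1 needs exactly one e-in)
β1 →J2  (GY1: gyrator matches bond 0)
β2 →J3  (J2 effort already set via bond 1)
β3 →R1  (J3: bond 2 brought effort, rest push out)

dp_I1/dt = -5*F_Sf1/2 - 5*F_Sf2/2 - 5*p_I1/2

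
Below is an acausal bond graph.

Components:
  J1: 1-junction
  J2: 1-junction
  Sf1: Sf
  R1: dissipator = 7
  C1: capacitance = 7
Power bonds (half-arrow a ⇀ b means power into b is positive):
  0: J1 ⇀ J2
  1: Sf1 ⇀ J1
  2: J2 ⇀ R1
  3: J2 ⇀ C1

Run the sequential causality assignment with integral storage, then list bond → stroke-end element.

β0 stroke at J1
β1 stroke at Sf1
β2 stroke at J2
β3 stroke at J2

bond 1 stroke→Sf1  (Sf1 (Sf) sets flow on bond)
bond 0 stroke→J1  (common-f at J1 fixed by 1)
bond 2 stroke→J2  (J2: bond 0 brought flow, rest push out)
bond 3 stroke→J2  (J2 flow already set via bond 0)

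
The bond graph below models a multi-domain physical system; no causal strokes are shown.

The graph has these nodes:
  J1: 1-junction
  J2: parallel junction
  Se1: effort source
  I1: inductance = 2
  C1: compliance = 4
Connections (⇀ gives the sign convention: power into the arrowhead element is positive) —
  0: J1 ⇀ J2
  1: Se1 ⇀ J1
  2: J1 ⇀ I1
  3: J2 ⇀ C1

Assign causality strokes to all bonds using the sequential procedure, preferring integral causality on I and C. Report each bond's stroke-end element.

#0 →J1
#1 →J1
#2 →I1
#3 →J2

#1 stroke→J1  (source Se1 imposes e)
#2 stroke→I1  (I1 integral (f out))
#0 stroke→J1  (1-jn J1 has f-setter on 2)
#3 stroke→J2  (closing 0-jn rule on J2)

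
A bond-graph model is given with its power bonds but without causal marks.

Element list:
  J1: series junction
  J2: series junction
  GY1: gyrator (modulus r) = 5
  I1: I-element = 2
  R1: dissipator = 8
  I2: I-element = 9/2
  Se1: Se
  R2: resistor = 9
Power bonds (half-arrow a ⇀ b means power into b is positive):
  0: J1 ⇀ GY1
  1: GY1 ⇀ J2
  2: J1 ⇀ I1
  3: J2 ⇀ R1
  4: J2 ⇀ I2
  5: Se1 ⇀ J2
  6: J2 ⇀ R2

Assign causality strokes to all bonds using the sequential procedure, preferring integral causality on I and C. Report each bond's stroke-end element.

#5 |J2  (source Se1 imposes e)
#2 |I1  (I1 integral (f out))
#0 |J1  (J1: bond 2 brought flow, rest push out)
#1 |J2  (GY GY1: same side as bond 0)
#4 |I2  (prefer integral on I2)
#3 |J2  (J2: bond 4 brought flow, rest push out)
#6 |J2  (J2: bond 4 brought flow, rest push out)

β0 stroke→J1
β1 stroke→J2
β2 stroke→I1
β3 stroke→J2
β4 stroke→I2
β5 stroke→J2
β6 stroke→J2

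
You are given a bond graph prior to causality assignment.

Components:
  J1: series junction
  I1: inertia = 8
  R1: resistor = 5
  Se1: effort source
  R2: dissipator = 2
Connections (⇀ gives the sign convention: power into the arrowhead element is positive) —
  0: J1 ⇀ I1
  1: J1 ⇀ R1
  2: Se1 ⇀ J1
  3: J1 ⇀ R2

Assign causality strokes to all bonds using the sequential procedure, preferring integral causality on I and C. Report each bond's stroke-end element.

β2 |J1  (Se1 (Se) sets effort on bond)
β0 |I1  (prefer integral on I1)
β1 |J1  (J1: bond 0 brought flow, rest push out)
β3 |J1  (1-jn J1 has f-setter on 0)

#0 stroke at I1
#1 stroke at J1
#2 stroke at J1
#3 stroke at J1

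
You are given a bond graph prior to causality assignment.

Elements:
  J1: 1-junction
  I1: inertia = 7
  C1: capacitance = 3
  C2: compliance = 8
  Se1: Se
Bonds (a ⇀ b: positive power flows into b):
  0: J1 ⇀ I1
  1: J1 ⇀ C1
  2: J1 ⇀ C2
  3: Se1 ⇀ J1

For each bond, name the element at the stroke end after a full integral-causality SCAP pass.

b0 stroke at I1
b1 stroke at J1
b2 stroke at J1
b3 stroke at J1

#3 stroke→J1  (Se1: effort source, stroke at far end)
#0 stroke→I1  (I1 integral (f out))
#1 stroke→J1  (J1: bond 0 brought flow, rest push out)
#2 stroke→J1  (J1: bond 0 brought flow, rest push out)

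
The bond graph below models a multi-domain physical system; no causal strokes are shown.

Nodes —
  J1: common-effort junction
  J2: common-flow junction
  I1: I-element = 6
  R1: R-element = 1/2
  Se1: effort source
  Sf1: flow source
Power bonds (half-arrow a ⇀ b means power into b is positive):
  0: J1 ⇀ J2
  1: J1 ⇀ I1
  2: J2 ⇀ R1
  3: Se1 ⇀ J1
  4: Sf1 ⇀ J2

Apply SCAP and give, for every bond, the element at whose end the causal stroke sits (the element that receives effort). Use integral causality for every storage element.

β0 stroke at J2
β1 stroke at I1
β2 stroke at J2
β3 stroke at J1
β4 stroke at Sf1

bond 3 |J1  (Se1: effort source, stroke at far end)
bond 4 |Sf1  (Sf1 (Sf) sets flow on bond)
bond 0 |J2  (J1: bond 3 brought effort, rest push out)
bond 1 |I1  (J1 effort already set via bond 3)
bond 2 |J2  (J2 flow already set via bond 4)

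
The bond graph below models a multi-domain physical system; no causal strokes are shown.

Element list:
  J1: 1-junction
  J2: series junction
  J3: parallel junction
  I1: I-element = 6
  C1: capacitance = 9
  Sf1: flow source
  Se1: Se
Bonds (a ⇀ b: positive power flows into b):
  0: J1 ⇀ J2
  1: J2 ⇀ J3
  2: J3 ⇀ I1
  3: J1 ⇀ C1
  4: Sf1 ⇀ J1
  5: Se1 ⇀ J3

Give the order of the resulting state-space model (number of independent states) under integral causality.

2  (C1, I1 all integral)

bond 4 stroke→Sf1  (Sf1 fixes flow; stroke at Sf1)
bond 5 stroke→J3  (source Se1 imposes e)
bond 0 stroke→J1  (J1: bond 4 brought flow, rest push out)
bond 3 stroke→J1  (common-f at J1 fixed by 4)
bond 1 stroke→J2  (J2: bond 0 brought flow, rest push out)
bond 2 stroke→I1  (common-e at J3 fixed by 5)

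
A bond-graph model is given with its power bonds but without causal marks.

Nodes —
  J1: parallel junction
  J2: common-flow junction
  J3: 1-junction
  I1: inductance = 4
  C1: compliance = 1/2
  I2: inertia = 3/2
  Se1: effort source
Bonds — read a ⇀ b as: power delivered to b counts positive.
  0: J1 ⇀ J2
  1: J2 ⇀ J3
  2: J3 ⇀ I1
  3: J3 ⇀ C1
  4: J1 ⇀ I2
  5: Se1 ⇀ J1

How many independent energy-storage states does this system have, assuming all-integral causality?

#5 stroke→J1  (source Se1 imposes e)
#0 stroke→J2  (0-jn J1 has e-setter on 5)
#4 stroke→I2  (0-jn J1 has e-setter on 5)
#1 stroke→J3  (closing 1-jn rule on J2)
#2 stroke→I1  (I1 outputs flow p/I1)
#3 stroke→J3  (J3: bond 2 brought flow, rest push out)

3  (C1, I1, I2 all integral)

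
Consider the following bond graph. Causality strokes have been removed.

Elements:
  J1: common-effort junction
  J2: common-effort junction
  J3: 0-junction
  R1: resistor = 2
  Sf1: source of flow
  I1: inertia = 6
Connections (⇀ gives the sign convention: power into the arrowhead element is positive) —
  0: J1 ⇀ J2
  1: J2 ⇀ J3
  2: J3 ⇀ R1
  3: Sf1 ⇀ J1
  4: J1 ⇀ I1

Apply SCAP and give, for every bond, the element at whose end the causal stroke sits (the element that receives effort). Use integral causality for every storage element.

#3 stroke→Sf1  (Sf1: flow source, stroke at near end)
#4 stroke→I1  (I1 outputs flow p/I1)
#0 stroke→J1  (closing 0-jn rule on J1)
#1 stroke→J2  (closing 0-jn rule on J2)
#2 stroke→J3  (J3 needs exactly one e-in)

b0 →J1
b1 →J2
b2 →J3
b3 →Sf1
b4 →I1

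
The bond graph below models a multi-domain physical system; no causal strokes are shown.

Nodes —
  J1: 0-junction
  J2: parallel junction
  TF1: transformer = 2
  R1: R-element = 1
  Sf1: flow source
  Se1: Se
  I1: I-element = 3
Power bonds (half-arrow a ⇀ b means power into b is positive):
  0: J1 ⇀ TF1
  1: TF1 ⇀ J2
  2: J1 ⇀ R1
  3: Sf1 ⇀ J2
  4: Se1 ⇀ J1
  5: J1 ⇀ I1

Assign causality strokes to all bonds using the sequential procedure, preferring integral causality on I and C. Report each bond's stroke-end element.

b0 →TF1
b1 →J2
b2 →R1
b3 →Sf1
b4 →J1
b5 →I1

b3 stroke at Sf1  (source Sf1 imposes f)
b4 stroke at J1  (source Se1 imposes e)
b0 stroke at TF1  (common-e at J1 fixed by 4)
b2 stroke at R1  (J1: bond 4 brought effort, rest push out)
b5 stroke at I1  (common-e at J1 fixed by 4)
b1 stroke at J2  (J2: last free bond brings effort in)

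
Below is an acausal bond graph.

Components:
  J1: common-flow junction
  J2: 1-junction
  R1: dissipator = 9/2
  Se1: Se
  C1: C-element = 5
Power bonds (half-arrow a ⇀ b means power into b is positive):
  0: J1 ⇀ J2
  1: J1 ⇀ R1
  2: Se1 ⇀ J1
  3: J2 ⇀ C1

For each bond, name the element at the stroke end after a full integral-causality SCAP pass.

#0 →J1
#1 →R1
#2 →J1
#3 →J2

#2 stroke→J1  (source Se1 imposes e)
#3 stroke→J2  (C1: C, integral causality)
#0 stroke→J1  (J2: last free bond brings flow in)
#1 stroke→R1  (only one flow-in slot at J1)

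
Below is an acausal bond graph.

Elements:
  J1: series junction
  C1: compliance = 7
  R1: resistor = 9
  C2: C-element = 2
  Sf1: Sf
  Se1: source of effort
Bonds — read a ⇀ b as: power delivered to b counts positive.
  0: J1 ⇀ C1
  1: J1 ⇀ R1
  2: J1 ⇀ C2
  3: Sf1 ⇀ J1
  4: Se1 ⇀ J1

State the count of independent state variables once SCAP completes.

2  (C1, C2 all integral)

β3 stroke at Sf1  (Sf1 (Sf) sets flow on bond)
β4 stroke at J1  (Se1 fixes effort; stroke away)
β0 stroke at J1  (J1: bond 3 brought flow, rest push out)
β1 stroke at J1  (J1: bond 3 brought flow, rest push out)
β2 stroke at J1  (common-f at J1 fixed by 3)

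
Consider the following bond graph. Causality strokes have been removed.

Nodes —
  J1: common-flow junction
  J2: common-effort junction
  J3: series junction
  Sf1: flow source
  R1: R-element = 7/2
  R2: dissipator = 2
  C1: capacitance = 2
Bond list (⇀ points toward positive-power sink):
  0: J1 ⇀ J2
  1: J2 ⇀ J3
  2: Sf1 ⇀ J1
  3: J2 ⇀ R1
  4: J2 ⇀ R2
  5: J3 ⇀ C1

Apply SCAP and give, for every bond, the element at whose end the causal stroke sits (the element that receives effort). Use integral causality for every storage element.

β2 stroke at Sf1  (Sf1 fixes flow; stroke at Sf1)
β0 stroke at J1  (J1 flow already set via bond 2)
β5 stroke at J3  (prefer integral on C1)
β1 stroke at J2  (J3 needs exactly one f-in)
β3 stroke at R1  (common-e at J2 fixed by 1)
β4 stroke at R2  (J2 effort already set via bond 1)

#0 →J1
#1 →J2
#2 →Sf1
#3 →R1
#4 →R2
#5 →J3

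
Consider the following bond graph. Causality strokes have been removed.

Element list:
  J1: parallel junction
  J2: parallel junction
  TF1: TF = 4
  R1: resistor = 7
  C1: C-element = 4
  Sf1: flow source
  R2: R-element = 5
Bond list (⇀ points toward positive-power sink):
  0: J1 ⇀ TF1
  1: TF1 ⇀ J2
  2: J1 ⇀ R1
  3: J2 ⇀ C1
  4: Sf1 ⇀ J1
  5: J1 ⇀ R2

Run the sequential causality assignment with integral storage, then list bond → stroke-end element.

β0 stroke→J1
β1 stroke→TF1
β2 stroke→R1
β3 stroke→J2
β4 stroke→Sf1
β5 stroke→R2

β4 stroke at Sf1  (source Sf1 imposes f)
β3 stroke at J2  (prefer integral on C1)
β1 stroke at TF1  (0-jn J2 has e-setter on 3)
β0 stroke at J1  (TF1 one-in-one-out from 1)
β2 stroke at R1  (J1: bond 0 brought effort, rest push out)
β5 stroke at R2  (common-e at J1 fixed by 0)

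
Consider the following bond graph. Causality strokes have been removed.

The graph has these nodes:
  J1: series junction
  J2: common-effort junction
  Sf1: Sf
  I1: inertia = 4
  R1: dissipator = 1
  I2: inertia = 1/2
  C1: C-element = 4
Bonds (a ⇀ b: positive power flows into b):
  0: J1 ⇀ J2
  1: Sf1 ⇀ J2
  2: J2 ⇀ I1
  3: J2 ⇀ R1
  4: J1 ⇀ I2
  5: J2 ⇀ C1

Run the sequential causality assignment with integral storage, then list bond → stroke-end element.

b0 stroke at J1
b1 stroke at Sf1
b2 stroke at I1
b3 stroke at R1
b4 stroke at I2
b5 stroke at J2

bond 1 →Sf1  (Sf1 (Sf) sets flow on bond)
bond 2 →I1  (prefer integral on I1)
bond 4 →I2  (I2: I, integral causality)
bond 0 →J1  (J1: bond 4 brought flow, rest push out)
bond 5 →J2  (C1 outputs effort q/C1)
bond 3 →R1  (0-jn J2 has e-setter on 5)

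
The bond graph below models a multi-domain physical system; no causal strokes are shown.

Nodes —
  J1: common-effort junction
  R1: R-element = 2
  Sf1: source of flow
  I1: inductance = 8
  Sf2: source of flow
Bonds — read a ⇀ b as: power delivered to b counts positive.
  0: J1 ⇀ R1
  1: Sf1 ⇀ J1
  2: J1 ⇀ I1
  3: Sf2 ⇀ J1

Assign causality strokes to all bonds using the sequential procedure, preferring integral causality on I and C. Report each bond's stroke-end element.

β1 →Sf1  (Sf1 fixes flow; stroke at Sf1)
β3 →Sf2  (Sf2 (Sf) sets flow on bond)
β2 →I1  (prefer integral on I1)
β0 →J1  (only one effort-in slot at J1)

#0 stroke at J1
#1 stroke at Sf1
#2 stroke at I1
#3 stroke at Sf2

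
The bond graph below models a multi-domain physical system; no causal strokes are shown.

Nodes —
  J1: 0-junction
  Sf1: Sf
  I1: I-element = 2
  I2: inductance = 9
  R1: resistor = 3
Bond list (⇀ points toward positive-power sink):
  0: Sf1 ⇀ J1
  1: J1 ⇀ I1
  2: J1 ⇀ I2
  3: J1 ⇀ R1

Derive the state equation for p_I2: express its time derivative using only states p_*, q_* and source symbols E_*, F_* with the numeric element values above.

dp_I2/dt = 3*F_Sf1 - 3*p_I1/2 - p_I2/3

#0 →Sf1  (Sf1 (Sf) sets flow on bond)
#1 →I1  (I1 outputs flow p/I1)
#2 →I2  (I2 outputs flow p/I2)
#3 →J1  (only one effort-in slot at J1)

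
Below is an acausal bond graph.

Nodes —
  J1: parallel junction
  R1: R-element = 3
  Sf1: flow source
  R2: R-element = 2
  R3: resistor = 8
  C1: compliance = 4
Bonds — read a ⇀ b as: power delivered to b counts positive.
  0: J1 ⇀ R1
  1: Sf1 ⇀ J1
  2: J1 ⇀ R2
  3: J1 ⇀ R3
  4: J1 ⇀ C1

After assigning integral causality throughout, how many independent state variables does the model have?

bond 1 stroke at Sf1  (Sf1: flow source, stroke at near end)
bond 4 stroke at J1  (C1 outputs effort q/C1)
bond 0 stroke at R1  (J1 effort already set via bond 4)
bond 2 stroke at R2  (0-jn J1 has e-setter on 4)
bond 3 stroke at R3  (J1: bond 4 brought effort, rest push out)

1  (C1 all integral)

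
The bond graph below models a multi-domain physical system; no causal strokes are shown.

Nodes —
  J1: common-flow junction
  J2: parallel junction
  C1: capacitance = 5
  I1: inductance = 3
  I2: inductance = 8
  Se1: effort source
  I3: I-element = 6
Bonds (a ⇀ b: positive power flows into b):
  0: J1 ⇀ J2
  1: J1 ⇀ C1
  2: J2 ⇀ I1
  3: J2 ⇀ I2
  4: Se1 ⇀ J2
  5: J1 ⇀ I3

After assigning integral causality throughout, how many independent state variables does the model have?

4  (C1, I1, I2, I3 all integral)

b4 →J2  (source Se1 imposes e)
b0 →J1  (J2 effort already set via bond 4)
b2 →I1  (0-jn J2 has e-setter on 4)
b3 →I2  (J2 effort already set via bond 4)
b1 →J1  (C1 outputs effort q/C1)
b5 →I3  (J1: last free bond brings flow in)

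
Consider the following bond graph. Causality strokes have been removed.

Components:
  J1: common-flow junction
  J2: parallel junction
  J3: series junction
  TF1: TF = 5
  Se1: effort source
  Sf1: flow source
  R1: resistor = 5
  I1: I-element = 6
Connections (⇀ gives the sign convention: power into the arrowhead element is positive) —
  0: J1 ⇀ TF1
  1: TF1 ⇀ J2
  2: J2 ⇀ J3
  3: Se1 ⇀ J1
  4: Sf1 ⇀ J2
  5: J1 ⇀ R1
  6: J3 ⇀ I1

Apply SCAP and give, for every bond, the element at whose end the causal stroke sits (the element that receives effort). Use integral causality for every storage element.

b0 stroke at TF1
b1 stroke at J2
b2 stroke at J3
b3 stroke at J1
b4 stroke at Sf1
b5 stroke at J1
b6 stroke at I1

#3 |J1  (Se1 fixes effort; stroke away)
#4 |Sf1  (source Sf1 imposes f)
#6 |I1  (I1 integral (f out))
#2 |J3  (1-jn J3 has f-setter on 6)
#1 |J2  (closing 0-jn rule on J2)
#0 |TF1  (TF TF1: opposite of bond 1)
#5 |J1  (1-jn J1 has f-setter on 0)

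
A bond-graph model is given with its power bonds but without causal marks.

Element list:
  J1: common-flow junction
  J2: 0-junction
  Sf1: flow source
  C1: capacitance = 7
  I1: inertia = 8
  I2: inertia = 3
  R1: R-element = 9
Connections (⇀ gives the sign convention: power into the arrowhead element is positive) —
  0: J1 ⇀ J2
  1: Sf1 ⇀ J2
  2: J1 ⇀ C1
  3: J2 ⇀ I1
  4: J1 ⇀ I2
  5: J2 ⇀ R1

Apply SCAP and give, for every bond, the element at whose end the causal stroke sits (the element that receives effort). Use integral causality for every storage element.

β1 →Sf1  (source Sf1 imposes f)
β2 →J1  (C1 outputs effort q/C1)
β3 →I1  (prefer integral on I1)
β4 →I2  (I2 integral (f out))
β0 →J1  (1-jn J1 has f-setter on 4)
β5 →J2  (closing 0-jn rule on J2)

β0 |J1
β1 |Sf1
β2 |J1
β3 |I1
β4 |I2
β5 |J2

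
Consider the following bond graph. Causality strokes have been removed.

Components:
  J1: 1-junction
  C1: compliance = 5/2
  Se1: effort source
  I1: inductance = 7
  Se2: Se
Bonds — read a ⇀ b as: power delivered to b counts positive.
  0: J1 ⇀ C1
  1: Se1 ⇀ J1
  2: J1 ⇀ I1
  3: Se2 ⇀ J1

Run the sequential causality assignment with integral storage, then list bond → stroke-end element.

b1 stroke→J1  (Se1 fixes effort; stroke away)
b3 stroke→J1  (Se2 fixes effort; stroke away)
b0 stroke→J1  (C1: C, integral causality)
b2 stroke→I1  (only one flow-in slot at J1)

b0 →J1
b1 →J1
b2 →I1
b3 →J1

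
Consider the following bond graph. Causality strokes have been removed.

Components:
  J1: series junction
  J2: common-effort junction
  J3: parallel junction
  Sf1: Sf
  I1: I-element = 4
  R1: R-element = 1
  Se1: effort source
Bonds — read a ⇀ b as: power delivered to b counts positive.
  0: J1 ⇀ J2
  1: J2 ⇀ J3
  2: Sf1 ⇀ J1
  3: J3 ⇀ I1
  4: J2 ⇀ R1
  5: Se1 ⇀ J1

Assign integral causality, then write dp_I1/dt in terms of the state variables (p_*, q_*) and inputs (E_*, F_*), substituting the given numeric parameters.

dp_I1/dt = F_Sf1 - p_I1/4

bond 2 stroke at Sf1  (Sf1 fixes flow; stroke at Sf1)
bond 5 stroke at J1  (Se1 fixes effort; stroke away)
bond 0 stroke at J1  (common-f at J1 fixed by 2)
bond 3 stroke at I1  (I1: I, integral causality)
bond 1 stroke at J3  (J3: last free bond brings effort in)
bond 4 stroke at J2  (J2: last free bond brings effort in)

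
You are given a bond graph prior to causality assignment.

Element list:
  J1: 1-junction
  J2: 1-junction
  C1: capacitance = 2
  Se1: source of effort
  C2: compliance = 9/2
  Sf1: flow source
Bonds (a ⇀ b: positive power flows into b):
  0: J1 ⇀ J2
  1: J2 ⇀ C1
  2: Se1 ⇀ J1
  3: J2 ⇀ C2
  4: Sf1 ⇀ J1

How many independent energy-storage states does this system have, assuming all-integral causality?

2  (C1, C2 all integral)

b2 stroke at J1  (Se1 (Se) sets effort on bond)
b4 stroke at Sf1  (Sf1 fixes flow; stroke at Sf1)
b0 stroke at J1  (common-f at J1 fixed by 4)
b1 stroke at J2  (J2 flow already set via bond 0)
b3 stroke at J2  (common-f at J2 fixed by 0)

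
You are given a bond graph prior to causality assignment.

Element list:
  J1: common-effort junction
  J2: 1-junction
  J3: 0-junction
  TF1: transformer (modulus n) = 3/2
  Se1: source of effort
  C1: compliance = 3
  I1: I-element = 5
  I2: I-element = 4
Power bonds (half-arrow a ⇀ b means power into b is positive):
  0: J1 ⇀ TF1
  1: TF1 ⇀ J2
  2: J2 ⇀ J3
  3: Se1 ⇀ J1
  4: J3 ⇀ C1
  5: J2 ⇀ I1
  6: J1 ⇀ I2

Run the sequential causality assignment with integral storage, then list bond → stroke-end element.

β3 |J1  (source Se1 imposes e)
β0 |TF1  (0-jn J1 has e-setter on 3)
β6 |I2  (J1: bond 3 brought effort, rest push out)
β1 |J2  (TF TF1: opposite of bond 0)
β4 |J3  (C1 integral (e out))
β2 |J2  (J3: bond 4 brought effort, rest push out)
β5 |I1  (J2 needs exactly one f-in)

#0 stroke at TF1
#1 stroke at J2
#2 stroke at J2
#3 stroke at J1
#4 stroke at J3
#5 stroke at I1
#6 stroke at I2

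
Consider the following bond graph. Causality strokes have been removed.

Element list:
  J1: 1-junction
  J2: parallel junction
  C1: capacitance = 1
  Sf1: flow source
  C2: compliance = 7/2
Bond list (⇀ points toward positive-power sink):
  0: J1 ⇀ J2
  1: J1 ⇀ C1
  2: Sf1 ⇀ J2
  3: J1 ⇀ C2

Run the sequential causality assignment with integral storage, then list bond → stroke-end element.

β0 |J2
β1 |J1
β2 |Sf1
β3 |J1

β2 stroke at Sf1  (Sf1 fixes flow; stroke at Sf1)
β0 stroke at J2  (J2 needs exactly one e-in)
β1 stroke at J1  (common-f at J1 fixed by 0)
β3 stroke at J1  (J1 flow already set via bond 0)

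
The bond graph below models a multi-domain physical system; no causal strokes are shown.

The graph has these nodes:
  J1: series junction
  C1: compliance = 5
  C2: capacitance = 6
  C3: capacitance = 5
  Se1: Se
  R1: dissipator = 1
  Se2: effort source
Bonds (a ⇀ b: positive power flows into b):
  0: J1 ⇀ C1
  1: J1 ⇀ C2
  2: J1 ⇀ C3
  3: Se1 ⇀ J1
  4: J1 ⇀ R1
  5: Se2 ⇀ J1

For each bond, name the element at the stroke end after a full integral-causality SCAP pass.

bond 3 stroke→J1  (Se1 fixes effort; stroke away)
bond 5 stroke→J1  (Se2: effort source, stroke at far end)
bond 0 stroke→J1  (C1: C, integral causality)
bond 1 stroke→J1  (C2 integral (e out))
bond 2 stroke→J1  (C3 integral (e out))
bond 4 stroke→R1  (J1 needs exactly one f-in)

#0 stroke→J1
#1 stroke→J1
#2 stroke→J1
#3 stroke→J1
#4 stroke→R1
#5 stroke→J1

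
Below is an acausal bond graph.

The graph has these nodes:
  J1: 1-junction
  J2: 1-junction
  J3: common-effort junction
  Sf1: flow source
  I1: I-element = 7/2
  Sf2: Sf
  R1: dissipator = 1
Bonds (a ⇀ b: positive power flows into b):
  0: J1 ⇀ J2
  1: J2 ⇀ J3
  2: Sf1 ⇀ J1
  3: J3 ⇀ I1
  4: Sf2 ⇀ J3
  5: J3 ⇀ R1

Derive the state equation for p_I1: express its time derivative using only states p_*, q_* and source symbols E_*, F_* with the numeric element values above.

b2 stroke at Sf1  (Sf1 (Sf) sets flow on bond)
b4 stroke at Sf2  (Sf2 fixes flow; stroke at Sf2)
b0 stroke at J1  (J1 flow already set via bond 2)
b1 stroke at J2  (J2: bond 0 brought flow, rest push out)
b3 stroke at I1  (I1: I, integral causality)
b5 stroke at J3  (J3 needs exactly one e-in)

dp_I1/dt = F_Sf1 + F_Sf2 - 2*p_I1/7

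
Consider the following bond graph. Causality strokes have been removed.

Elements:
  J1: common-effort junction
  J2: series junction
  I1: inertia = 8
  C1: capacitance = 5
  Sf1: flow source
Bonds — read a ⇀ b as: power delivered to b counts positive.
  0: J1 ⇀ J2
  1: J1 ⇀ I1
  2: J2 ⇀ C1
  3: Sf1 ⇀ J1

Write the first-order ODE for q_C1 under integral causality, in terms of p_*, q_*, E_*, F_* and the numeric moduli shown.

β3 stroke at Sf1  (Sf1 fixes flow; stroke at Sf1)
β1 stroke at I1  (I1 integral (f out))
β0 stroke at J1  (only one effort-in slot at J1)
β2 stroke at J2  (1-jn J2 has f-setter on 0)

dq_C1/dt = F_Sf1 - p_I1/8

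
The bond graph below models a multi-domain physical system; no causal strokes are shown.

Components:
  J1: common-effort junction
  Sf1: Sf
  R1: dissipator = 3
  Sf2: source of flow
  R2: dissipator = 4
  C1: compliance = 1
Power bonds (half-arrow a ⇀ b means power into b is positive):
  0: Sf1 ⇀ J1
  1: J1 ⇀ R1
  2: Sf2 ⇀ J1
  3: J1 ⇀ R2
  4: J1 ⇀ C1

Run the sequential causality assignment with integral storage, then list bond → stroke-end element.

#0 |Sf1  (Sf1 fixes flow; stroke at Sf1)
#2 |Sf2  (Sf2 (Sf) sets flow on bond)
#4 |J1  (C1 outputs effort q/C1)
#1 |R1  (J1: bond 4 brought effort, rest push out)
#3 |R2  (J1: bond 4 brought effort, rest push out)

bond 0 →Sf1
bond 1 →R1
bond 2 →Sf2
bond 3 →R2
bond 4 →J1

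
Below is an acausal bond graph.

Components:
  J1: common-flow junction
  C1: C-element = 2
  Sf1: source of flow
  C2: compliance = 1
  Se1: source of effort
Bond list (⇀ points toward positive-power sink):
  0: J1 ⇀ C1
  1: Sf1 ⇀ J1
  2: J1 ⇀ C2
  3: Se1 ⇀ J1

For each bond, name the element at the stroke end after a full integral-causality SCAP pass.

β1 |Sf1  (Sf1 (Sf) sets flow on bond)
β3 |J1  (Se1: effort source, stroke at far end)
β0 |J1  (J1 flow already set via bond 1)
β2 |J1  (1-jn J1 has f-setter on 1)

bond 0 stroke→J1
bond 1 stroke→Sf1
bond 2 stroke→J1
bond 3 stroke→J1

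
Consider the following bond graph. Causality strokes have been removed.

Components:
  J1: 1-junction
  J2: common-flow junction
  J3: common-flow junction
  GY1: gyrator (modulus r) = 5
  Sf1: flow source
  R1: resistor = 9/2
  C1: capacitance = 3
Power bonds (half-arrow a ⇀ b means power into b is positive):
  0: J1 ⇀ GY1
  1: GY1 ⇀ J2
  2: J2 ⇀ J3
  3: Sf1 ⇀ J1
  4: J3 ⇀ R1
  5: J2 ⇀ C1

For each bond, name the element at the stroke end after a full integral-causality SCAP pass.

β3 |Sf1  (Sf1 fixes flow; stroke at Sf1)
β0 |J1  (J1 flow already set via bond 3)
β1 |J2  (GY1 both-in/both-out from 0)
β5 |J2  (C1 integral (e out))
β2 |J3  (only one flow-in slot at J2)
β4 |R1  (J3: last free bond brings flow in)

#0 stroke→J1
#1 stroke→J2
#2 stroke→J3
#3 stroke→Sf1
#4 stroke→R1
#5 stroke→J2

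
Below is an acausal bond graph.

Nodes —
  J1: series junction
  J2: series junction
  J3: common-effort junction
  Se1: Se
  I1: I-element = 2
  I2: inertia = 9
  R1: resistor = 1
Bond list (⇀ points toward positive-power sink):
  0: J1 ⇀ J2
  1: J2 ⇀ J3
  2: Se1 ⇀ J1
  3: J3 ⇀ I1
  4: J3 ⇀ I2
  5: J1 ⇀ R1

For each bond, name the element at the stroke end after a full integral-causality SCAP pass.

bond 2 |J1  (source Se1 imposes e)
bond 3 |I1  (I1 integral (f out))
bond 4 |I2  (I2 integral (f out))
bond 1 |J3  (J3 needs exactly one e-in)
bond 0 |J2  (J2: bond 1 brought flow, rest push out)
bond 5 |J1  (J1 flow already set via bond 0)

β0 stroke at J2
β1 stroke at J3
β2 stroke at J1
β3 stroke at I1
β4 stroke at I2
β5 stroke at J1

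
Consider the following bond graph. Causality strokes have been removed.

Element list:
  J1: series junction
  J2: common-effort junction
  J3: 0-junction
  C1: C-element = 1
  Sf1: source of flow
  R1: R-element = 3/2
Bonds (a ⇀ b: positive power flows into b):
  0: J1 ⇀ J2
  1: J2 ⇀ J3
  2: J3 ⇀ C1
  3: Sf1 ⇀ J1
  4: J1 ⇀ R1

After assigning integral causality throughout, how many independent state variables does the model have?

1  (C1 all integral)

b3 |Sf1  (source Sf1 imposes f)
b0 |J1  (J1 flow already set via bond 3)
b4 |J1  (J1: bond 3 brought flow, rest push out)
b1 |J2  (closing 0-jn rule on J2)
b2 |J3  (J3: last free bond brings effort in)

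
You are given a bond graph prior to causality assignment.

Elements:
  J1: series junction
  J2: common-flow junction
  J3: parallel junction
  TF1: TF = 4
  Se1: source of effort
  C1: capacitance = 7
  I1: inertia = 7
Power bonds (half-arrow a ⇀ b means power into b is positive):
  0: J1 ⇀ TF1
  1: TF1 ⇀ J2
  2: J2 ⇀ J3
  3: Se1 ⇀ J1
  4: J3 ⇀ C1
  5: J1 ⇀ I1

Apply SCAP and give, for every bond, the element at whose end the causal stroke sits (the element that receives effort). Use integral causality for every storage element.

β3 |J1  (Se1 fixes effort; stroke away)
β4 |J3  (C1: C, integral causality)
β2 |J2  (J3 effort already set via bond 4)
β1 |TF1  (only one flow-in slot at J2)
β0 |J1  (TF TF1: opposite of bond 1)
β5 |I1  (only one flow-in slot at J1)

β0 stroke at J1
β1 stroke at TF1
β2 stroke at J2
β3 stroke at J1
β4 stroke at J3
β5 stroke at I1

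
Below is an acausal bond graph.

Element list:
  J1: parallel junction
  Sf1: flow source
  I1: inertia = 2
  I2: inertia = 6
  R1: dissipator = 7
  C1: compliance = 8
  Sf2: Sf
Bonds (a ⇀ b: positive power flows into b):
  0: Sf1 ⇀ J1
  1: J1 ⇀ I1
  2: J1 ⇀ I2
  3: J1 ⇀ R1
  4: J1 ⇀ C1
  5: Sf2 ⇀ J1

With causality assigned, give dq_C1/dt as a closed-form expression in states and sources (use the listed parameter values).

#0 stroke at Sf1  (Sf1: flow source, stroke at near end)
#5 stroke at Sf2  (Sf2 fixes flow; stroke at Sf2)
#1 stroke at I1  (prefer integral on I1)
#2 stroke at I2  (I2 outputs flow p/I2)
#4 stroke at J1  (C1: C, integral causality)
#3 stroke at R1  (J1: bond 4 brought effort, rest push out)

dq_C1/dt = F_Sf1 + F_Sf2 - p_I1/2 - p_I2/6 - q_C1/56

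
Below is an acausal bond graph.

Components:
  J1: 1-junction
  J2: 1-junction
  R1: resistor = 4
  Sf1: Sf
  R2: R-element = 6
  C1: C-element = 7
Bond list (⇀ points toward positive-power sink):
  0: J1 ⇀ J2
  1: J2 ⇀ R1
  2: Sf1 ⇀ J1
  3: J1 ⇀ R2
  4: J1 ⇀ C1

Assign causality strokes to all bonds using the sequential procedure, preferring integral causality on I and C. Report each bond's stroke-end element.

b2 |Sf1  (Sf1: flow source, stroke at near end)
b0 |J1  (J1: bond 2 brought flow, rest push out)
b3 |J1  (common-f at J1 fixed by 2)
b4 |J1  (J1: bond 2 brought flow, rest push out)
b1 |J2  (J2: bond 0 brought flow, rest push out)

β0 |J1
β1 |J2
β2 |Sf1
β3 |J1
β4 |J1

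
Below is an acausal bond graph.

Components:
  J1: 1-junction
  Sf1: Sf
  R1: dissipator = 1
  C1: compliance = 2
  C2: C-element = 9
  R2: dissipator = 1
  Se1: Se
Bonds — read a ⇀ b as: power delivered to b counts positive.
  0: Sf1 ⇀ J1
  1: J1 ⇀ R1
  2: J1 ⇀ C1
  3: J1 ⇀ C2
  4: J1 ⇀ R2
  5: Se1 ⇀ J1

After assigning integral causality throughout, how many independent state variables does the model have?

β0 |Sf1  (source Sf1 imposes f)
β5 |J1  (Se1 fixes effort; stroke away)
β1 |J1  (common-f at J1 fixed by 0)
β2 |J1  (J1 flow already set via bond 0)
β3 |J1  (common-f at J1 fixed by 0)
β4 |J1  (1-jn J1 has f-setter on 0)

2  (C1, C2 all integral)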